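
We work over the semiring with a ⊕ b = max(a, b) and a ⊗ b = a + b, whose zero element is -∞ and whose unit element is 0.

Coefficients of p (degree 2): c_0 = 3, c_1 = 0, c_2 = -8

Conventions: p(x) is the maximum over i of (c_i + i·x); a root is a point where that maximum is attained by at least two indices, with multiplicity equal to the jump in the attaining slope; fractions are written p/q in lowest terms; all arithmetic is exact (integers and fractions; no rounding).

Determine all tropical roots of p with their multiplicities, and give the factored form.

hull edge (i=0, c=3) to (i=1, c=0): slope -3, span 1
hull edge (i=1, c=0) to (i=2, c=-8): slope -8, span 1
Factored form: p(x) = -8 ⊗ (x ⊕ 3) ⊗ (x ⊕ 8)
Answer: roots = 3 (mult 1), 8 (mult 1)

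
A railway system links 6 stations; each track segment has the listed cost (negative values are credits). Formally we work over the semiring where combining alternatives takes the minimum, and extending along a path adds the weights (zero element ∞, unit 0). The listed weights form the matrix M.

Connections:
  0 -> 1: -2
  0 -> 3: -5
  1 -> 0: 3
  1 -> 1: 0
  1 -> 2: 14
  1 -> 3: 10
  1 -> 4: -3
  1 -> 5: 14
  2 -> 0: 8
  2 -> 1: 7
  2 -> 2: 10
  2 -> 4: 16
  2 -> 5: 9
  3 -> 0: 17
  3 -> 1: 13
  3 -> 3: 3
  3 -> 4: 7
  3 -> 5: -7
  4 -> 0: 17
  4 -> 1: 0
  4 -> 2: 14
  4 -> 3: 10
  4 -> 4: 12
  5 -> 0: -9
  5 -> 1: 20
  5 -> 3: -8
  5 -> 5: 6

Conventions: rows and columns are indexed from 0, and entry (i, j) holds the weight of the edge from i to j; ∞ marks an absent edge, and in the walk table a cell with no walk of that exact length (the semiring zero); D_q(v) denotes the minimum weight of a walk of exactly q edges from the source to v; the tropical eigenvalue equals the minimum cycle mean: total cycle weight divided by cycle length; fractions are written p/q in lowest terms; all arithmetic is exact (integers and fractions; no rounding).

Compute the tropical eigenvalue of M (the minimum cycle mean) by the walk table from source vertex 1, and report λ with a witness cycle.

q=0: [∞, 0, ∞, ∞, ∞, ∞]
q=1: [3, 0, 14, 10, -3, 14]
q=2: [3, -3, 11, -2, -3, 3]
q=3: [-6, -3, 11, -5, -6, -9]
q=4: [-18, -8, 8, -17, -6, -12]
q=5: [-21, -20, 6, -23, -11, -24]
q=6: [-33, -23, -6, -32, -23, -30]
Optimal cycle mean attained by: cycle 3->5->3, total (-7) + (-8), length 2.
Answer: λ = -15/2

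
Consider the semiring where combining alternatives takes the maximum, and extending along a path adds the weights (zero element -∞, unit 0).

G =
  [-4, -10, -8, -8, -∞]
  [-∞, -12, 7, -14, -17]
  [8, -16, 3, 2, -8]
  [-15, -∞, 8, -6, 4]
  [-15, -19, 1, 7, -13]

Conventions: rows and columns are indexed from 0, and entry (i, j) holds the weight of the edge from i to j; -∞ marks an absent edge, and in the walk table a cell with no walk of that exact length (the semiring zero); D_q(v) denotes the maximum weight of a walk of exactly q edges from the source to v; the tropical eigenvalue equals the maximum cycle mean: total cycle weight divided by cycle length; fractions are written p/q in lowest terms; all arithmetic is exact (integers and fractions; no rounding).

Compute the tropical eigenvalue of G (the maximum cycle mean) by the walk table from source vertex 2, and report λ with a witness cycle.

q=0: [-∞, -∞, 0, -∞, -∞]
q=1: [8, -16, 3, 2, -8]
q=2: [11, -2, 10, 5, 6]
q=3: [18, 1, 13, 13, 9]
q=4: [21, 8, 21, 16, 17]
q=5: [29, 11, 24, 24, 20]
Optimal cycle mean attained by: cycle 3->4->3, total 4 + 7, length 2.
Answer: λ = 11/2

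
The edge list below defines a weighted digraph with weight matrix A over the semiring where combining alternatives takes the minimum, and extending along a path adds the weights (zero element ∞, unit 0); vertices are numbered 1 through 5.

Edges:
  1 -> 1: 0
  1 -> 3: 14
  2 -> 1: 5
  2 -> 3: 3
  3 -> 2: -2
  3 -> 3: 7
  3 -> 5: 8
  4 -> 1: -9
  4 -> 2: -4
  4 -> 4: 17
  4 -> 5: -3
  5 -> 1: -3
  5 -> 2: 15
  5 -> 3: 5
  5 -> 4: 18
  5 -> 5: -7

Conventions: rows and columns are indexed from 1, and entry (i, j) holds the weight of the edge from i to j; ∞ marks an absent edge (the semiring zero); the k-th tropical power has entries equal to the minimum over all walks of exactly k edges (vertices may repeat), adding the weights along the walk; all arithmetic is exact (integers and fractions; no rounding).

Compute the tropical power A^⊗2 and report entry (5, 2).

A^⊗2:
  [0, 12, 14, ∞, 22]
  [5, 1, 10, ∞, 11]
  [3, 5, 1, 26, 1]
  [-9, 12, -1, 15, -10]
  [-10, 3, -2, 11, -14]
Key observation: the optimum is the walk 5->3->2, with weight 5 + (-2) = 3.
Optimal value attained by: walk 5->3->2.
Answer: (A^⊗2)[5][2] = 3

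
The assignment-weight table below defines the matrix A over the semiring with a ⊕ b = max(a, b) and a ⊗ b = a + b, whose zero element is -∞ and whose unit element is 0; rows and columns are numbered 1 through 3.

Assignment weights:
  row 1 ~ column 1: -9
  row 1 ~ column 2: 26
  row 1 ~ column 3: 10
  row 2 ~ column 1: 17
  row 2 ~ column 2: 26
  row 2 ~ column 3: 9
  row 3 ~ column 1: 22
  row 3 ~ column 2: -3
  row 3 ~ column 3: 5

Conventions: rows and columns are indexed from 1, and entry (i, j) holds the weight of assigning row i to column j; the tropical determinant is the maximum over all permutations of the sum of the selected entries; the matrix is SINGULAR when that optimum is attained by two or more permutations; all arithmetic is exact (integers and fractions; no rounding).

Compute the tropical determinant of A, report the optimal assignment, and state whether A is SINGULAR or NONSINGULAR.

σ = (1, 2, 3): (-9) + 26 + 5 = 22
σ = (1, 3, 2): (-9) + 9 + (-3) = -3
σ = (2, 1, 3): 26 + 17 + 5 = 48
σ = (2, 3, 1): 26 + 9 + 22 = 57
σ = (3, 1, 2): 10 + 17 + (-3) = 24
σ = (3, 2, 1): 10 + 26 + 22 = 58
Optimal value attained by: σ = (3, 2, 1).
Answer: det⊕(A) = 58; verdict: NONSINGULAR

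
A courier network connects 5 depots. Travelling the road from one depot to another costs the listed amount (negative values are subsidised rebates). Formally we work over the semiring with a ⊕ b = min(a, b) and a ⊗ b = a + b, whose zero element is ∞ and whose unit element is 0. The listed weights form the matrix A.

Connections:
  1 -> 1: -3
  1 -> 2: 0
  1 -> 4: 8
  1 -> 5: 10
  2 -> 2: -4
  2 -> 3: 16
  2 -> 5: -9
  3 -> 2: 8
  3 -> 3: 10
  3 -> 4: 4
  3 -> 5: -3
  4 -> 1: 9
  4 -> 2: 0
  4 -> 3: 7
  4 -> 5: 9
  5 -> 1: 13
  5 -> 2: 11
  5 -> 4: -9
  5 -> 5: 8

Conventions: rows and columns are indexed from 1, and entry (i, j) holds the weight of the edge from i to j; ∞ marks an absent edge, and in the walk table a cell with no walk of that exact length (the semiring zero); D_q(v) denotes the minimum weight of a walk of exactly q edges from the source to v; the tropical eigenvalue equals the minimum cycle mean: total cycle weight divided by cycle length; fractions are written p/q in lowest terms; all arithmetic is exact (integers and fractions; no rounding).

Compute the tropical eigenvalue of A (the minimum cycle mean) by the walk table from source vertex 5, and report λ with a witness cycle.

q=0: [∞, ∞, ∞, ∞, 0]
q=1: [13, 11, ∞, -9, 8]
q=2: [0, -9, -2, -1, 0]
q=3: [-3, -13, 6, -9, -18]
q=4: [-6, -17, -2, -27, -22]
q=5: [-18, -27, -20, -31, -26]
Optimal cycle mean attained by: cycle 2->5->4->2, total (-9) + (-9) + 0, length 3.
Answer: λ = -6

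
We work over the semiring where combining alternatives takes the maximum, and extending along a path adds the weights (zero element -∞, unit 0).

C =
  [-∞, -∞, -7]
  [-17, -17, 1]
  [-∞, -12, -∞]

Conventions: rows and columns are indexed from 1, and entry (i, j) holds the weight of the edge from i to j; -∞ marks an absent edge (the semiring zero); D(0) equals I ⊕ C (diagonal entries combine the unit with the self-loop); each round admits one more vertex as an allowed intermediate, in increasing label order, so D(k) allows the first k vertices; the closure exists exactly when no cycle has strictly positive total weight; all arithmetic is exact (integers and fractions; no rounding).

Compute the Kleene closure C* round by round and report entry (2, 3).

D(0):
  [0, -∞, -7]
  [-17, 0, 1]
  [-∞, -12, 0]
D(1):
  [0, -∞, -7]
  [-17, 0, 1]
  [-∞, -12, 0]
D(2):
  [0, -∞, -7]
  [-17, 0, 1]
  [-29, -12, 0]
D(3):
  [0, -19, -7]
  [-17, 0, 1]
  [-29, -12, 0]
Answer: C*[2][3] = 1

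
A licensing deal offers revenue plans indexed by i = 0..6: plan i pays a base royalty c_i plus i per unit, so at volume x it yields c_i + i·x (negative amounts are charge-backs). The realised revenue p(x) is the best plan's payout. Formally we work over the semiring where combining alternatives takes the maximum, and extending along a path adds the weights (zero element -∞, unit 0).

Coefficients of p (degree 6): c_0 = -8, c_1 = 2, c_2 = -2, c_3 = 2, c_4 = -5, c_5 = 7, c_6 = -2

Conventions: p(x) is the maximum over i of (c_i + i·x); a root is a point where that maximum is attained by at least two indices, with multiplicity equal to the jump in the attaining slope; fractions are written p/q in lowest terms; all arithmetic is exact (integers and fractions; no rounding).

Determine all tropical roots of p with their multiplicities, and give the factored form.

hull edge (i=0, c=-8) to (i=1, c=2): slope 10, span 1
hull edge (i=1, c=2) to (i=5, c=7): slope 5/4, span 4
hull edge (i=5, c=7) to (i=6, c=-2): slope -9, span 1
Factored form: p(x) = -2 ⊗ (x ⊕ (-10)) ⊗ (x ⊕ (-5/4)) ⊗ (x ⊕ (-5/4)) ⊗ (x ⊕ (-5/4)) ⊗ (x ⊕ (-5/4)) ⊗ (x ⊕ 9)
Answer: roots = -10 (mult 1), -5/4 (mult 4), 9 (mult 1)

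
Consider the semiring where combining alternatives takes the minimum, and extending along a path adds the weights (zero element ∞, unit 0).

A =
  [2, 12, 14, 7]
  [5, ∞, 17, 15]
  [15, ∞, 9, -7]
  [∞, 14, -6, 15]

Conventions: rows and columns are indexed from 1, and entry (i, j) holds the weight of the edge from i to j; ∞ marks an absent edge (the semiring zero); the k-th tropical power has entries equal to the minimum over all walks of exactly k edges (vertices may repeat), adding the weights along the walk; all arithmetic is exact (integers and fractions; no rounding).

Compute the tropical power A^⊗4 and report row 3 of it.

A^⊗2:
  [4, 14, 1, 7]
  [7, 17, 9, 10]
  [17, 7, -13, 2]
  [9, 29, 3, -13]
A^⊗3:
  [6, 16, 1, -6]
  [9, 19, 4, 2]
  [2, 16, -4, -20]
  [11, 1, -19, -4]
A^⊗4:
  [8, 8, -12, -6]
  [11, 16, -4, -3]
  [4, -6, -26, -11]
  [-4, 10, -10, -26]
Answer: row 3 of A^⊗4 = [4, -6, -26, -11]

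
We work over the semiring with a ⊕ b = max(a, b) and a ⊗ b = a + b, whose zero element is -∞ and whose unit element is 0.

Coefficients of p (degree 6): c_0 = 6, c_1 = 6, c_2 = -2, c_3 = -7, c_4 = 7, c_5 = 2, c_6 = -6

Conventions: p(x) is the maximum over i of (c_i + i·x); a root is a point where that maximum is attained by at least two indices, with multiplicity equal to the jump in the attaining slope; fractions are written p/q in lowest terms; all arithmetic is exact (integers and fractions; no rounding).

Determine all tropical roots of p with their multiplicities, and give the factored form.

hull edge (i=0, c=6) to (i=4, c=7): slope 1/4, span 4
hull edge (i=4, c=7) to (i=5, c=2): slope -5, span 1
hull edge (i=5, c=2) to (i=6, c=-6): slope -8, span 1
Factored form: p(x) = -6 ⊗ (x ⊕ (-1/4)) ⊗ (x ⊕ (-1/4)) ⊗ (x ⊕ (-1/4)) ⊗ (x ⊕ (-1/4)) ⊗ (x ⊕ 5) ⊗ (x ⊕ 8)
Answer: roots = -1/4 (mult 4), 5 (mult 1), 8 (mult 1)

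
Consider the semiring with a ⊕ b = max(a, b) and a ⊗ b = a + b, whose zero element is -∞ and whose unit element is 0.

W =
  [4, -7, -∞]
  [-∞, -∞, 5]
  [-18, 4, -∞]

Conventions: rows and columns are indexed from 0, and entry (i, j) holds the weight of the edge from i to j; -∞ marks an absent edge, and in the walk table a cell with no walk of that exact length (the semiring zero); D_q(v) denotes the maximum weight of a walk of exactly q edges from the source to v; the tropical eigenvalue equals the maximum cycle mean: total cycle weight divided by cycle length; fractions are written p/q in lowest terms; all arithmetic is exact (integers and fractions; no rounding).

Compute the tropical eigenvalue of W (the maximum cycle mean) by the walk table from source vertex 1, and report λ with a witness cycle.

q=0: [-∞, 0, -∞]
q=1: [-∞, -∞, 5]
q=2: [-13, 9, -∞]
q=3: [-9, -20, 14]
Optimal cycle mean attained by: cycle 1->2->1, total 5 + 4, length 2.
Answer: λ = 9/2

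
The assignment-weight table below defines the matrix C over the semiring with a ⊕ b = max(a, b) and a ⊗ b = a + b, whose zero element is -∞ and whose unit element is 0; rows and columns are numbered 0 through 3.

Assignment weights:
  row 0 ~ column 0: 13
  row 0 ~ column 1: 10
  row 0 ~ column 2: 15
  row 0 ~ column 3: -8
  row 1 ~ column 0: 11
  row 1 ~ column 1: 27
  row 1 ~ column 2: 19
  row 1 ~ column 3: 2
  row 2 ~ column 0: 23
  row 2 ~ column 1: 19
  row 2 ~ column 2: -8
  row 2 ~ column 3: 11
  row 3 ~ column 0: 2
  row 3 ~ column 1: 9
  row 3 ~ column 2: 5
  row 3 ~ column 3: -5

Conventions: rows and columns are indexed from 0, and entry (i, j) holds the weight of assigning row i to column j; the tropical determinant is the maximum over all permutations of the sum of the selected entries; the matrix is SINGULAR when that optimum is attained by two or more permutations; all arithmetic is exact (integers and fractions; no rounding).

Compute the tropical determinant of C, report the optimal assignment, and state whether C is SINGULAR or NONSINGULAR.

σ = (0, 1, 2, 3): 13 + 27 + (-8) + (-5) = 27
σ = (0, 1, 3, 2): 13 + 27 + 11 + 5 = 56
σ = (0, 2, 1, 3): 13 + 19 + 19 + (-5) = 46
σ = (0, 2, 3, 1): 13 + 19 + 11 + 9 = 52
σ = (0, 3, 1, 2): 13 + 2 + 19 + 5 = 39
σ = (0, 3, 2, 1): 13 + 2 + (-8) + 9 = 16
σ = (1, 0, 2, 3): 10 + 11 + (-8) + (-5) = 8
σ = (1, 0, 3, 2): 10 + 11 + 11 + 5 = 37
σ = (1, 2, 0, 3): 10 + 19 + 23 + (-5) = 47
σ = (1, 2, 3, 0): 10 + 19 + 11 + 2 = 42
σ = (1, 3, 0, 2): 10 + 2 + 23 + 5 = 40
σ = (1, 3, 2, 0): 10 + 2 + (-8) + 2 = 6
σ = (2, 0, 1, 3): 15 + 11 + 19 + (-5) = 40
σ = (2, 0, 3, 1): 15 + 11 + 11 + 9 = 46
σ = (2, 1, 0, 3): 15 + 27 + 23 + (-5) = 60
σ = (2, 1, 3, 0): 15 + 27 + 11 + 2 = 55
σ = (2, 3, 0, 1): 15 + 2 + 23 + 9 = 49
σ = (2, 3, 1, 0): 15 + 2 + 19 + 2 = 38
σ = (3, 0, 1, 2): (-8) + 11 + 19 + 5 = 27
σ = (3, 0, 2, 1): (-8) + 11 + (-8) + 9 = 4
σ = (3, 1, 0, 2): (-8) + 27 + 23 + 5 = 47
σ = (3, 1, 2, 0): (-8) + 27 + (-8) + 2 = 13
σ = (3, 2, 0, 1): (-8) + 19 + 23 + 9 = 43
σ = (3, 2, 1, 0): (-8) + 19 + 19 + 2 = 32
Optimal value attained by: σ = (2, 1, 0, 3).
Answer: det⊕(C) = 60; verdict: NONSINGULAR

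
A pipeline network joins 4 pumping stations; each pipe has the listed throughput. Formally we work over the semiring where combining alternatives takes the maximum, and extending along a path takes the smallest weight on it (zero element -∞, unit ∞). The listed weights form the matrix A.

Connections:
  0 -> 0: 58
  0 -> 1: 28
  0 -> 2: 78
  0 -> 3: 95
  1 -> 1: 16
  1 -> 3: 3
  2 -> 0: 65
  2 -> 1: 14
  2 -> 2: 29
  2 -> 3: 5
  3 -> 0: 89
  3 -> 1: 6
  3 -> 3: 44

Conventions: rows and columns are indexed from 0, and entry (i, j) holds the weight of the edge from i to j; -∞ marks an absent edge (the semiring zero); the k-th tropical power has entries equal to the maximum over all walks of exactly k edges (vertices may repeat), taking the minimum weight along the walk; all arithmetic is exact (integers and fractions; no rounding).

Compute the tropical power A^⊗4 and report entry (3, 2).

A^⊗2:
  [89, 28, 58, 58]
  [3, 16, -∞, 3]
  [58, 28, 65, 65]
  [58, 28, 78, 89]
A^⊗3:
  [58, 28, 78, 89]
  [3, 16, 3, 3]
  [65, 28, 58, 58]
  [89, 28, 58, 58]
A^⊗4:
  [89, 28, 58, 58]
  [3, 16, 3, 3]
  [58, 28, 65, 65]
  [58, 28, 78, 89]
Key observation: the optimum is the walk 3->0->3->0->2, with weight 89 min 95 min 89 min 78 = 78.
Optimal value attained by: walk 3->0->3->0->2.
Answer: (A^⊗4)[3][2] = 78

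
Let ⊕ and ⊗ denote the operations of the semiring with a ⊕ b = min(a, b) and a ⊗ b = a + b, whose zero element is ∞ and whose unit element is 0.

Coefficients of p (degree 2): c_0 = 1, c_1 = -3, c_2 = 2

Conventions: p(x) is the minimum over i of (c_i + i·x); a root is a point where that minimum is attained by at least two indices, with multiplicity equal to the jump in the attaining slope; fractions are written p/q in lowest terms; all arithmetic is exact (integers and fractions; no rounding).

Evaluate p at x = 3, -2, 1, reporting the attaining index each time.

p(3) = min(1+0·3=1, -3+1·3=0, 2+2·3=8) = 0 (attained by i=1)
p(-2) = min(1+0·(-2)=1, -3+1·(-2)=-5, 2+2·(-2)=-2) = -5 (attained by i=1)
p(1) = min(1+0·1=1, -3+1·1=-2, 2+2·1=4) = -2 (attained by i=1)
Answer: p(3) = 0; p(-2) = -5; p(1) = -2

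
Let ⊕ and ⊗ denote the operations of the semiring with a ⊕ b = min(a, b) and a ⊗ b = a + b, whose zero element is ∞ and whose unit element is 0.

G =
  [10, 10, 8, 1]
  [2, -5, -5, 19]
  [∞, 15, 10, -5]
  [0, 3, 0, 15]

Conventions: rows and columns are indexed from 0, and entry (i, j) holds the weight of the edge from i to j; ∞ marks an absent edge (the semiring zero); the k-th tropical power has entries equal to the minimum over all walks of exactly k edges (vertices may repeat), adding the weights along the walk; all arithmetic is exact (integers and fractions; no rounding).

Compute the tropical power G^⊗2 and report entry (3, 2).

G^⊗2:
  [1, 4, 1, 3]
  [-3, -10, -10, -10]
  [-5, -2, -5, 5]
  [5, -2, -2, -5]
Key observation: the optimum is the walk 3->1->2, with weight 3 + (-5) = -2.
Optimal value attained by: walk 3->1->2.
Answer: (G^⊗2)[3][2] = -2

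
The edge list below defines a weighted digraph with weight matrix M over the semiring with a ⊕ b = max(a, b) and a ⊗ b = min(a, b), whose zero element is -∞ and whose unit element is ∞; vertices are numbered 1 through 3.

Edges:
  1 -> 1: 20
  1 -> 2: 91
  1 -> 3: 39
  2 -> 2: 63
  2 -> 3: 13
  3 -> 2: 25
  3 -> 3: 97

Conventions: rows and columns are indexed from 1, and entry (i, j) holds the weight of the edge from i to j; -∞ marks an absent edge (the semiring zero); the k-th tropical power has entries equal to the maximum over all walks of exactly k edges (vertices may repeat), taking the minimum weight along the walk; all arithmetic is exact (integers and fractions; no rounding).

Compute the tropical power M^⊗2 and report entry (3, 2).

M^⊗2:
  [20, 63, 39]
  [-∞, 63, 13]
  [-∞, 25, 97]
Key observation: the optimum is the walk 3->2->2, with weight 25 min 63 = 25.
Optimal value attained by: walk 3->2->2.
Answer: (M^⊗2)[3][2] = 25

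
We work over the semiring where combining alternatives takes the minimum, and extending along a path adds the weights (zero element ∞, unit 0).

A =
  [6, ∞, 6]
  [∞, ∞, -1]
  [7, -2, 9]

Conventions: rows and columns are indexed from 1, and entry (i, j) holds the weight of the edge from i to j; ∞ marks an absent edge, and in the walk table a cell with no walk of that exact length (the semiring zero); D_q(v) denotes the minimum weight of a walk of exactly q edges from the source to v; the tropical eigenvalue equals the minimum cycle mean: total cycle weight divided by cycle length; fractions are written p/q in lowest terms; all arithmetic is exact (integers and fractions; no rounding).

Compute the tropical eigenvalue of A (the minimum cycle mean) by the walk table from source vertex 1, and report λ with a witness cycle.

q=0: [0, ∞, ∞]
q=1: [6, ∞, 6]
q=2: [12, 4, 12]
q=3: [18, 10, 3]
Optimal cycle mean attained by: cycle 2->3->2, total (-1) + (-2), length 2.
Answer: λ = -3/2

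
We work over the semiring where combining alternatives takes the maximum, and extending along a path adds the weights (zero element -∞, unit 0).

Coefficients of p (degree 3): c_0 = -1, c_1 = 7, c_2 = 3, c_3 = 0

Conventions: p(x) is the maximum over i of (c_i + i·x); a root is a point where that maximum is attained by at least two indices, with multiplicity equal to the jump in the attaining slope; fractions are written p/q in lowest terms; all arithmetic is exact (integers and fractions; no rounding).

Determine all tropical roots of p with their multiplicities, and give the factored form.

hull edge (i=0, c=-1) to (i=1, c=7): slope 8, span 1
hull edge (i=1, c=7) to (i=3, c=0): slope -7/2, span 2
Factored form: p(x) = 0 ⊗ (x ⊕ (-8)) ⊗ (x ⊕ 7/2) ⊗ (x ⊕ 7/2)
Answer: roots = -8 (mult 1), 7/2 (mult 2)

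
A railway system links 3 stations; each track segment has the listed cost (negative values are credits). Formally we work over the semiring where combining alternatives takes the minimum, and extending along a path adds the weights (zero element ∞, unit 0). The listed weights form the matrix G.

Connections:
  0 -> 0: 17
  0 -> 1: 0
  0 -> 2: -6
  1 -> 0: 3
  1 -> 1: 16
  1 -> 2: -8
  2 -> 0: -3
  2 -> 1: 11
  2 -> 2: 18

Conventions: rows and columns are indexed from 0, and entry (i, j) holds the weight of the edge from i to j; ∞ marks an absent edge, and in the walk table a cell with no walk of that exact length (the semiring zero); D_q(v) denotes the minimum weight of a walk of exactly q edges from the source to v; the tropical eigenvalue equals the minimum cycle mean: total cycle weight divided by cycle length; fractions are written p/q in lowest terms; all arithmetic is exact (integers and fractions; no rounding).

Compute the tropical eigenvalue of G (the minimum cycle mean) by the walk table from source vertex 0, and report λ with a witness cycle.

q=0: [0, ∞, ∞]
q=1: [17, 0, -6]
q=2: [-9, 5, -8]
q=3: [-11, -9, -15]
Optimal cycle mean attained by: cycle 0->2->0, total (-6) + (-3), length 2.
Answer: λ = -9/2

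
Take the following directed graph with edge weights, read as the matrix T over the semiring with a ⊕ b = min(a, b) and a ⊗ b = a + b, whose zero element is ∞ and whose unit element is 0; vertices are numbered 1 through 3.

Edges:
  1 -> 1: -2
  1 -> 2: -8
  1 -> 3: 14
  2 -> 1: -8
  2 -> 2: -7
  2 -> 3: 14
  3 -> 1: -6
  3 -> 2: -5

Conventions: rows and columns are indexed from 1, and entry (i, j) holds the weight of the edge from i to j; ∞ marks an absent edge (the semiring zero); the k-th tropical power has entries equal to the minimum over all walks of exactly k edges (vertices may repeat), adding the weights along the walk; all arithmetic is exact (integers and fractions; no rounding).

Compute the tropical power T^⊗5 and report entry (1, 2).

T^⊗2:
  [-16, -15, 6]
  [-15, -16, 6]
  [-13, -14, 8]
T^⊗3:
  [-23, -24, -2]
  [-24, -23, -2]
  [-22, -21, 0]
T^⊗4:
  [-32, -31, -10]
  [-31, -32, -10]
  [-29, -30, -8]
T^⊗5:
  [-39, -40, -18]
  [-40, -39, -18]
  [-38, -37, -16]
Key observation: the optimum is the walk 1->2->1->2->1->2, with weight (-8) + (-8) + (-8) + (-8) + (-8) = -40.
Optimal value attained by: walk 1->2->1->2->1->2.
Answer: (T^⊗5)[1][2] = -40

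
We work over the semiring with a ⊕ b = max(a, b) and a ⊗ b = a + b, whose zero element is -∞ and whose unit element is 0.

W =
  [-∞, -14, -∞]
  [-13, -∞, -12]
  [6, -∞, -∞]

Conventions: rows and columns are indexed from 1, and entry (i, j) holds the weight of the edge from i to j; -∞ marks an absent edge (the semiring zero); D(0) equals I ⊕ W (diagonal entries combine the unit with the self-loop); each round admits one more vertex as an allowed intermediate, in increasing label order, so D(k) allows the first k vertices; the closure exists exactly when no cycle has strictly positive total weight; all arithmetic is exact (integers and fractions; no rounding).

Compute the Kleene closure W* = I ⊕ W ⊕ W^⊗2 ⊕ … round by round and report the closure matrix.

D(0):
  [0, -14, -∞]
  [-13, 0, -12]
  [6, -∞, 0]
D(1):
  [0, -14, -∞]
  [-13, 0, -12]
  [6, -8, 0]
D(2):
  [0, -14, -26]
  [-13, 0, -12]
  [6, -8, 0]
D(3):
  [0, -14, -26]
  [-6, 0, -12]
  [6, -8, 0]
Answer: W* = [[0, -14, -26], [-6, 0, -12], [6, -8, 0]]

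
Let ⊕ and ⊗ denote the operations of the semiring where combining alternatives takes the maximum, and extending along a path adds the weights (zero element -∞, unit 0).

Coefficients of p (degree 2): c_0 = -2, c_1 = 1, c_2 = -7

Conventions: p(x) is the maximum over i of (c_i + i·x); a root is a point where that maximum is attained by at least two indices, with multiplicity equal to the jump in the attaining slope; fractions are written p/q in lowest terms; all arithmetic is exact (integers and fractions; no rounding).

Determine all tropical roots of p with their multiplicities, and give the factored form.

hull edge (i=0, c=-2) to (i=1, c=1): slope 3, span 1
hull edge (i=1, c=1) to (i=2, c=-7): slope -8, span 1
Factored form: p(x) = -7 ⊗ (x ⊕ (-3)) ⊗ (x ⊕ 8)
Answer: roots = -3 (mult 1), 8 (mult 1)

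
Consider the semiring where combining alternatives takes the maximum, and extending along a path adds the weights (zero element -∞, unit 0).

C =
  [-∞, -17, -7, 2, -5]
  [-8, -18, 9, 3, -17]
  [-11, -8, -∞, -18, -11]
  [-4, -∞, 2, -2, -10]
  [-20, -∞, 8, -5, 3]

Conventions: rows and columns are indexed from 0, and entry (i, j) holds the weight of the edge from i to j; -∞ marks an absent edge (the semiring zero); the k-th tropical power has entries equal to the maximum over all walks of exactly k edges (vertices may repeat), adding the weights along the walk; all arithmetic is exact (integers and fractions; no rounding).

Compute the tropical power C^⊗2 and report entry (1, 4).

C^⊗2:
  [-2, -15, 4, 0, -2]
  [-1, 1, 5, 1, -2]
  [-16, -26, 1, -5, -8]
  [-6, -6, 0, -2, -7]
  [-3, 0, 11, -2, 6]
Key observation: the optimum is the walk 1->2->4, with weight 9 + (-11) = -2.
Optimal value attained by: walk 1->2->4.
Answer: (C^⊗2)[1][4] = -2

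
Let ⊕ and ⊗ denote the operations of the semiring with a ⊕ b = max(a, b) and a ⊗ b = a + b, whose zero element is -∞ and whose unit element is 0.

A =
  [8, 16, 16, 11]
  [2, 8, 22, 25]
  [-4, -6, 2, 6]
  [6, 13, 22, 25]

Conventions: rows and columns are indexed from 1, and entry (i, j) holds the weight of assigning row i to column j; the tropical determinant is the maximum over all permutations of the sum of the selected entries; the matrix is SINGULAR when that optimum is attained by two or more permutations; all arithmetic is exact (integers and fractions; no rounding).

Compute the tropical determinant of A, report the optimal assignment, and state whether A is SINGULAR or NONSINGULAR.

σ = (1, 2, 3, 4): 8 + 8 + 2 + 25 = 43
σ = (1, 2, 4, 3): 8 + 8 + 6 + 22 = 44
σ = (1, 3, 2, 4): 8 + 22 + (-6) + 25 = 49
σ = (1, 3, 4, 2): 8 + 22 + 6 + 13 = 49
σ = (1, 4, 2, 3): 8 + 25 + (-6) + 22 = 49
σ = (1, 4, 3, 2): 8 + 25 + 2 + 13 = 48
σ = (2, 1, 3, 4): 16 + 2 + 2 + 25 = 45
σ = (2, 1, 4, 3): 16 + 2 + 6 + 22 = 46
σ = (2, 3, 1, 4): 16 + 22 + (-4) + 25 = 59
σ = (2, 3, 4, 1): 16 + 22 + 6 + 6 = 50
σ = (2, 4, 1, 3): 16 + 25 + (-4) + 22 = 59
σ = (2, 4, 3, 1): 16 + 25 + 2 + 6 = 49
σ = (3, 1, 2, 4): 16 + 2 + (-6) + 25 = 37
σ = (3, 1, 4, 2): 16 + 2 + 6 + 13 = 37
σ = (3, 2, 1, 4): 16 + 8 + (-4) + 25 = 45
σ = (3, 2, 4, 1): 16 + 8 + 6 + 6 = 36
σ = (3, 4, 1, 2): 16 + 25 + (-4) + 13 = 50
σ = (3, 4, 2, 1): 16 + 25 + (-6) + 6 = 41
σ = (4, 1, 2, 3): 11 + 2 + (-6) + 22 = 29
σ = (4, 1, 3, 2): 11 + 2 + 2 + 13 = 28
σ = (4, 2, 1, 3): 11 + 8 + (-4) + 22 = 37
σ = (4, 2, 3, 1): 11 + 8 + 2 + 6 = 27
σ = (4, 3, 1, 2): 11 + 22 + (-4) + 13 = 42
σ = (4, 3, 2, 1): 11 + 22 + (-6) + 6 = 33
Optimal value attained by: σ = (2, 3, 1, 4).
Answer: det⊕(A) = 59; verdict: SINGULAR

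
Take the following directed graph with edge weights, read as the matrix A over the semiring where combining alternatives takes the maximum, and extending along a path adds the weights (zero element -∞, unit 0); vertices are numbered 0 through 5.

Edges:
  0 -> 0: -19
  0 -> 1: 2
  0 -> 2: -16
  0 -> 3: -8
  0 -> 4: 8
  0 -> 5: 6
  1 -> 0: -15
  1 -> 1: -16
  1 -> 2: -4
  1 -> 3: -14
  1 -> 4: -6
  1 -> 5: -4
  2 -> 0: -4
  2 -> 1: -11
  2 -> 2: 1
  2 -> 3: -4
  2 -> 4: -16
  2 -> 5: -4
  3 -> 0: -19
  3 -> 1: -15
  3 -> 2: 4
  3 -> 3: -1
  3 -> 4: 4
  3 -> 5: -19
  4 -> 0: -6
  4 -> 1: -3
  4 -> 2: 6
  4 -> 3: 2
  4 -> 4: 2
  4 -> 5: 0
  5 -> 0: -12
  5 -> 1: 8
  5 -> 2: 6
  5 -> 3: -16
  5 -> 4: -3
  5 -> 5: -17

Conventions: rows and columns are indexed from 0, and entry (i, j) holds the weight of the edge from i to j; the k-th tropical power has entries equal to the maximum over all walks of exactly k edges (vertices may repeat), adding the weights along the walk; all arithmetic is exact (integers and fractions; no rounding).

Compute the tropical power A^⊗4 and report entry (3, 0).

A^⊗2:
  [2, 14, 14, 10, 10, 8]
  [-8, 4, 2, -4, -4, -6]
  [-3, 4, 2, -3, 4, 2]
  [0, 1, 10, 6, 6, 4]
  [2, 8, 8, 4, 6, 2]
  [2, -5, 7, 2, 2, 4]
A^⊗3:
  [10, 16, 16, 12, 14, 10]
  [-2, 2, 3, -2, 0, 0]
  [-2, 10, 10, 6, 6, 4]
  [6, 12, 12, 8, 10, 6]
  [4, 10, 12, 8, 10, 8]
  [3, 12, 10, 4, 10, 8]
A^⊗4:
  [12, 18, 20, 16, 18, 16]
  [-1, 8, 6, 2, 6, 4]
  [6, 12, 12, 8, 10, 6]
  [8, 14, 16, 12, 14, 12]
  [8, 16, 16, 12, 12, 10]
  [6, 16, 16, 12, 12, 10]
Key observation: the optimum is the walk 3->4->4->2->0, with weight 4 + 2 + 6 + (-4) = 8.
Optimal value attained by: walk 3->4->4->2->0.
Answer: (A^⊗4)[3][0] = 8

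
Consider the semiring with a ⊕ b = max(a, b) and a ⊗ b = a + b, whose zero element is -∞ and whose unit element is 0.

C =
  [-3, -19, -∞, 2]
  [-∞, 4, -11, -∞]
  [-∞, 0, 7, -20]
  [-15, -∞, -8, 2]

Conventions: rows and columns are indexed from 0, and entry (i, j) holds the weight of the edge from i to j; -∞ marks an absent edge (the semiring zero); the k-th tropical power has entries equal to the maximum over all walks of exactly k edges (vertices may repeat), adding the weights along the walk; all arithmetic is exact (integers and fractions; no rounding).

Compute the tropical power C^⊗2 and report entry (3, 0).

C^⊗2:
  [-6, -15, -6, 4]
  [-∞, 8, -4, -31]
  [-35, 7, 14, -13]
  [-13, -8, -1, 4]
Key observation: the optimum is the walk 3->3->0, with weight 2 + (-15) = -13.
Optimal value attained by: walk 3->3->0.
Answer: (C^⊗2)[3][0] = -13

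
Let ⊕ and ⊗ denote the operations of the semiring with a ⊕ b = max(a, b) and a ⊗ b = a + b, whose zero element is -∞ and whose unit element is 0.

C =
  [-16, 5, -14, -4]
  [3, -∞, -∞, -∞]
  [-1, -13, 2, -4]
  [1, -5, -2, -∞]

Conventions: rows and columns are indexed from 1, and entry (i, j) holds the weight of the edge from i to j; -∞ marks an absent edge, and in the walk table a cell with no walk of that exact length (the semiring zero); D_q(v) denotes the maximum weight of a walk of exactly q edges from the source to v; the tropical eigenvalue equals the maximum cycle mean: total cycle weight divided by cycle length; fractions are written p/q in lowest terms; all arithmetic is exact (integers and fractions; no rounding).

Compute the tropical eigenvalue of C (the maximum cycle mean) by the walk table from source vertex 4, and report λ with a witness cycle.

q=0: [-∞, -∞, -∞, 0]
q=1: [1, -5, -2, -∞]
q=2: [-2, 6, 0, -3]
q=3: [9, 3, 2, -4]
q=4: [6, 14, 4, 5]
Optimal cycle mean attained by: cycle 1->2->1, total 5 + 3, length 2.
Answer: λ = 4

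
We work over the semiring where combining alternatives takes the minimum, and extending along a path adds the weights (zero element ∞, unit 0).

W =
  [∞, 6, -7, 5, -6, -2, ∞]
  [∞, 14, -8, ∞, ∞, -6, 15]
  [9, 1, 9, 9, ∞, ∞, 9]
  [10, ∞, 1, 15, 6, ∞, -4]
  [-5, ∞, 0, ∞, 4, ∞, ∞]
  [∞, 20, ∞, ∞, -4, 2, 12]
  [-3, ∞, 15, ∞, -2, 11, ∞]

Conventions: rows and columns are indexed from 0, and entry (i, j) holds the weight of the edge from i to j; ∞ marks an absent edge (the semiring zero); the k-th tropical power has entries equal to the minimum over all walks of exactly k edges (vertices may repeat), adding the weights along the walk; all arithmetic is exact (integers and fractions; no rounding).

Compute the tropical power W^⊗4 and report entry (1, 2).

W^⊗2:
  [-11, -6, -6, 2, -6, 0, 1]
  [1, -7, 1, 1, -10, -4, 1]
  [6, 10, -7, 14, 3, -5, 5]
  [-7, 2, 3, 10, -6, 7, 10]
  [-1, 1, -12, 0, -11, -7, 9]
  [-9, 22, -4, ∞, -2, 4, 14]
  [-7, 3, -10, 2, -9, -5, 23]
W^⊗3:
  [-11, -5, -18, -6, -17, -13, -2]
  [-15, 2, -15, 6, -8, -13, -3]
  [-2, -6, -1, 2, -9, -3, 2]
  [-11, -1, -14, -2, -13, -9, 6]
  [-16, -11, -11, -3, -11, -5, -4]
  [-7, -3, -16, -4, -15, -11, 5]
  [-14, -9, -14, -2, -13, -9, -2]
W^⊗4:
  [-22, -17, -18, -9, -17, -13, -10]
  [-13, -14, -22, -10, -21, -17, -6]
  [-14, 0, -14, 3, -8, -12, -2]
  [-18, -13, -18, -6, -17, -13, -6]
  [-16, -10, -23, -11, -22, -18, -7]
  [-20, -15, -15, -7, -15, -9, -8]
  [-18, -13, -21, -9, -20, -16, -6]
Key observation: the optimum is the walk 1->5->4->0->2, with weight (-6) + (-4) + (-5) + (-7) = -22.
Optimal value attained by: walk 1->5->4->0->2.
Answer: (W^⊗4)[1][2] = -22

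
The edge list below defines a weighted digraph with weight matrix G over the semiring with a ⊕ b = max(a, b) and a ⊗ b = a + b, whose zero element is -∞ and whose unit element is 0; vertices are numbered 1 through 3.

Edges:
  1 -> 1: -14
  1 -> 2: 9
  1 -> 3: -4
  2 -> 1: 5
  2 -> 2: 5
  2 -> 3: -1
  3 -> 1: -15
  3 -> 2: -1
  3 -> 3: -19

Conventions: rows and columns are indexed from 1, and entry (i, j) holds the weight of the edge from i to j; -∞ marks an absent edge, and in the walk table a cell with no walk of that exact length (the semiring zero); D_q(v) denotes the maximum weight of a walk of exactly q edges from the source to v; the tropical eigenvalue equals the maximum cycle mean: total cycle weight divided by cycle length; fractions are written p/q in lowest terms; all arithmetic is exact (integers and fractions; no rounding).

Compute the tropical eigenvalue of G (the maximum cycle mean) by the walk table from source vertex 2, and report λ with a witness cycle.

q=0: [-∞, 0, -∞]
q=1: [5, 5, -1]
q=2: [10, 14, 4]
q=3: [19, 19, 13]
Optimal cycle mean attained by: cycle 1->2->1, total 9 + 5, length 2.
Answer: λ = 7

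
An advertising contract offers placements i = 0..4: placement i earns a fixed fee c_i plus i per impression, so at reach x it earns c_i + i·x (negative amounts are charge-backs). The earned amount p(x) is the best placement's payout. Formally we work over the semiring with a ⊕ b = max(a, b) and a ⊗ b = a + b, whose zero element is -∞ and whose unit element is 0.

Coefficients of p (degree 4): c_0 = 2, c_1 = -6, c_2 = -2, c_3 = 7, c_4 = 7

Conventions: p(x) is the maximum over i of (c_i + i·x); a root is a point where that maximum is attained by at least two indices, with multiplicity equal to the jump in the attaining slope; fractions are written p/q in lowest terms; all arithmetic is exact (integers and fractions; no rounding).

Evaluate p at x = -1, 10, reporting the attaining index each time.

p(-1) = max(2+0·(-1)=2, -6+1·(-1)=-7, -2+2·(-1)=-4, 7+3·(-1)=4, 7+4·(-1)=3) = 4 (attained by i=3)
p(10) = max(2+0·10=2, -6+1·10=4, -2+2·10=18, 7+3·10=37, 7+4·10=47) = 47 (attained by i=4)
Answer: p(-1) = 4; p(10) = 47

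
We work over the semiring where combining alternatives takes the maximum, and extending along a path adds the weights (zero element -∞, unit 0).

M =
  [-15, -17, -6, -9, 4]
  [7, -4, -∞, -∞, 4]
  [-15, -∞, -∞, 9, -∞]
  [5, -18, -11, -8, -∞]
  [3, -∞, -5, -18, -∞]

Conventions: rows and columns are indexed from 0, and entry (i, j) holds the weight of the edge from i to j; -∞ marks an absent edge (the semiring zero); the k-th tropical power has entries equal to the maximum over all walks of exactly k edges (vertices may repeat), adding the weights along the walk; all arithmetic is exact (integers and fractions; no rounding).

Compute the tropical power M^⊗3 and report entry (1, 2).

M^⊗2:
  [7, -21, -1, 3, -11]
  [7, -8, 1, -2, 11]
  [14, -9, -2, 1, -11]
  [-3, -12, -1, -2, 9]
  [-12, -14, -3, 4, 7]
M^⊗3:
  [8, -10, 1, 8, 11]
  [14, -10, 6, 10, 11]
  [6, -3, 8, 7, 18]
  [12, -16, 4, 8, 1]
  [10, -14, 2, 6, -8]
Key observation: the optimum is the walk 1->0->4->2, with weight 7 + 4 + (-5) = 6.
Optimal value attained by: walk 1->0->4->2.
Answer: (M^⊗3)[1][2] = 6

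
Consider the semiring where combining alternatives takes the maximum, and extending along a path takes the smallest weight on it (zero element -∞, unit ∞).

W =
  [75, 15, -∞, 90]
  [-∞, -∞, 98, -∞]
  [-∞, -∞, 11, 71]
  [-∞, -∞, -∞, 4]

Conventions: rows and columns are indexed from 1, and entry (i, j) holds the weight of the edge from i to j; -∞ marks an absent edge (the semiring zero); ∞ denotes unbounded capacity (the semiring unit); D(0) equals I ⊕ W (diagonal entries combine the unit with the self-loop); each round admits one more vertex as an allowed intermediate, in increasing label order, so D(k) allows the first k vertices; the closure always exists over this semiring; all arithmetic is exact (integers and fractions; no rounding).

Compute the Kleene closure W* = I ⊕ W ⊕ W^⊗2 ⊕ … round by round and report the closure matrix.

D(0):
  [∞, 15, -∞, 90]
  [-∞, ∞, 98, -∞]
  [-∞, -∞, ∞, 71]
  [-∞, -∞, -∞, ∞]
D(1):
  [∞, 15, -∞, 90]
  [-∞, ∞, 98, -∞]
  [-∞, -∞, ∞, 71]
  [-∞, -∞, -∞, ∞]
D(2):
  [∞, 15, 15, 90]
  [-∞, ∞, 98, -∞]
  [-∞, -∞, ∞, 71]
  [-∞, -∞, -∞, ∞]
D(3):
  [∞, 15, 15, 90]
  [-∞, ∞, 98, 71]
  [-∞, -∞, ∞, 71]
  [-∞, -∞, -∞, ∞]
D(4):
  [∞, 15, 15, 90]
  [-∞, ∞, 98, 71]
  [-∞, -∞, ∞, 71]
  [-∞, -∞, -∞, ∞]
Answer: W* = [[∞, 15, 15, 90], [-∞, ∞, 98, 71], [-∞, -∞, ∞, 71], [-∞, -∞, -∞, ∞]]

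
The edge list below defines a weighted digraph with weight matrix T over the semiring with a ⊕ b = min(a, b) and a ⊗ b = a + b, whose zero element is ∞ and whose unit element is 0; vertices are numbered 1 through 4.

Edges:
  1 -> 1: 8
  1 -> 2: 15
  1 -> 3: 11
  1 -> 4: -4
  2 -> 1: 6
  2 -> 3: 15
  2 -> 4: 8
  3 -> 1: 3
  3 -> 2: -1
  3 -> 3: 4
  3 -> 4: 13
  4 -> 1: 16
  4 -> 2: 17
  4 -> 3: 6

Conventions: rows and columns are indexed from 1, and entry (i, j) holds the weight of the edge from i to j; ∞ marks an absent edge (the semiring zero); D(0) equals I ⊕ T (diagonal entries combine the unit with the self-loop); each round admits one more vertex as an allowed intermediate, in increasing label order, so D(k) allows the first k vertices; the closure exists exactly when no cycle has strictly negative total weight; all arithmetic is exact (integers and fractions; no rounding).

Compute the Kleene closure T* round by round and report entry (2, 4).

D(0):
  [0, 15, 11, -4]
  [6, 0, 15, 8]
  [3, -1, 0, 13]
  [16, 17, 6, 0]
D(1):
  [0, 15, 11, -4]
  [6, 0, 15, 2]
  [3, -1, 0, -1]
  [16, 17, 6, 0]
D(2):
  [0, 15, 11, -4]
  [6, 0, 15, 2]
  [3, -1, 0, -1]
  [16, 17, 6, 0]
D(3):
  [0, 10, 11, -4]
  [6, 0, 15, 2]
  [3, -1, 0, -1]
  [9, 5, 6, 0]
D(4):
  [0, 1, 2, -4]
  [6, 0, 8, 2]
  [3, -1, 0, -1]
  [9, 5, 6, 0]
Answer: T*[2][4] = 2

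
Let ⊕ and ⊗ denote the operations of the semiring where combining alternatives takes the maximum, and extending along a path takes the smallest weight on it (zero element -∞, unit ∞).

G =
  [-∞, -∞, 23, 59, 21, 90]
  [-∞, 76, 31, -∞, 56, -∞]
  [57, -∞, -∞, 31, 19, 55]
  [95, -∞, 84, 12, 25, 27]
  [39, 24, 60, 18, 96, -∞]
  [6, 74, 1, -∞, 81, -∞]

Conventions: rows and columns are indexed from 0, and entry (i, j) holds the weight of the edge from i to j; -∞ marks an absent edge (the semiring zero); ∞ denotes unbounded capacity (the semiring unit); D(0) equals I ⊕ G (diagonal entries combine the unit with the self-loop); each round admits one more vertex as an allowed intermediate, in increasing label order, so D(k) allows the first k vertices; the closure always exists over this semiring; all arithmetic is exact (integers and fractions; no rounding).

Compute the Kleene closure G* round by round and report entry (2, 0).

D(0):
  [∞, -∞, 23, 59, 21, 90]
  [-∞, ∞, 31, -∞, 56, -∞]
  [57, -∞, ∞, 31, 19, 55]
  [95, -∞, 84, ∞, 25, 27]
  [39, 24, 60, 18, ∞, -∞]
  [6, 74, 1, -∞, 81, ∞]
D(1):
  [∞, -∞, 23, 59, 21, 90]
  [-∞, ∞, 31, -∞, 56, -∞]
  [57, -∞, ∞, 57, 21, 57]
  [95, -∞, 84, ∞, 25, 90]
  [39, 24, 60, 39, ∞, 39]
  [6, 74, 6, 6, 81, ∞]
D(2):
  [∞, -∞, 23, 59, 21, 90]
  [-∞, ∞, 31, -∞, 56, -∞]
  [57, -∞, ∞, 57, 21, 57]
  [95, -∞, 84, ∞, 25, 90]
  [39, 24, 60, 39, ∞, 39]
  [6, 74, 31, 6, 81, ∞]
D(3):
  [∞, -∞, 23, 59, 21, 90]
  [31, ∞, 31, 31, 56, 31]
  [57, -∞, ∞, 57, 21, 57]
  [95, -∞, 84, ∞, 25, 90]
  [57, 24, 60, 57, ∞, 57]
  [31, 74, 31, 31, 81, ∞]
D(4):
  [∞, -∞, 59, 59, 25, 90]
  [31, ∞, 31, 31, 56, 31]
  [57, -∞, ∞, 57, 25, 57]
  [95, -∞, 84, ∞, 25, 90]
  [57, 24, 60, 57, ∞, 57]
  [31, 74, 31, 31, 81, ∞]
D(5):
  [∞, 24, 59, 59, 25, 90]
  [56, ∞, 56, 56, 56, 56]
  [57, 24, ∞, 57, 25, 57]
  [95, 24, 84, ∞, 25, 90]
  [57, 24, 60, 57, ∞, 57]
  [57, 74, 60, 57, 81, ∞]
D(6):
  [∞, 74, 60, 59, 81, 90]
  [56, ∞, 56, 56, 56, 56]
  [57, 57, ∞, 57, 57, 57]
  [95, 74, 84, ∞, 81, 90]
  [57, 57, 60, 57, ∞, 57]
  [57, 74, 60, 57, 81, ∞]
Answer: G*[2][0] = 57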